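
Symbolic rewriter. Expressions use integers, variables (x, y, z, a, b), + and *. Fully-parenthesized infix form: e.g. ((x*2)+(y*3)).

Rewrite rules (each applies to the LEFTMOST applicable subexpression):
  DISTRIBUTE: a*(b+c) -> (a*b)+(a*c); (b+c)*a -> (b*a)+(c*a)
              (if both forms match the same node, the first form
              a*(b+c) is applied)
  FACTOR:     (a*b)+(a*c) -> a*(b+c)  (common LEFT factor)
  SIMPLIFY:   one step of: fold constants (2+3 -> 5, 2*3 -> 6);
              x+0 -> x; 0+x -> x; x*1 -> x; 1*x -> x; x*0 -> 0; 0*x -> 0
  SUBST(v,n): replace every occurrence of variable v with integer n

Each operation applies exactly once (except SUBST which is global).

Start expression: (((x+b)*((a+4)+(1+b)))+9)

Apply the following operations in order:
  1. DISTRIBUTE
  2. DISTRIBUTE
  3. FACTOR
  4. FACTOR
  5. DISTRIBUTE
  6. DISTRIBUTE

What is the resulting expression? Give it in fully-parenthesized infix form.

Answer: (((((x+b)*a)+((x+b)*4))+((x+b)*(1+b)))+9)

Derivation:
Start: (((x+b)*((a+4)+(1+b)))+9)
Apply DISTRIBUTE at L (target: ((x+b)*((a+4)+(1+b)))): (((x+b)*((a+4)+(1+b)))+9) -> ((((x+b)*(a+4))+((x+b)*(1+b)))+9)
Apply DISTRIBUTE at LL (target: ((x+b)*(a+4))): ((((x+b)*(a+4))+((x+b)*(1+b)))+9) -> (((((x+b)*a)+((x+b)*4))+((x+b)*(1+b)))+9)
Apply FACTOR at LL (target: (((x+b)*a)+((x+b)*4))): (((((x+b)*a)+((x+b)*4))+((x+b)*(1+b)))+9) -> ((((x+b)*(a+4))+((x+b)*(1+b)))+9)
Apply FACTOR at L (target: (((x+b)*(a+4))+((x+b)*(1+b)))): ((((x+b)*(a+4))+((x+b)*(1+b)))+9) -> (((x+b)*((a+4)+(1+b)))+9)
Apply DISTRIBUTE at L (target: ((x+b)*((a+4)+(1+b)))): (((x+b)*((a+4)+(1+b)))+9) -> ((((x+b)*(a+4))+((x+b)*(1+b)))+9)
Apply DISTRIBUTE at LL (target: ((x+b)*(a+4))): ((((x+b)*(a+4))+((x+b)*(1+b)))+9) -> (((((x+b)*a)+((x+b)*4))+((x+b)*(1+b)))+9)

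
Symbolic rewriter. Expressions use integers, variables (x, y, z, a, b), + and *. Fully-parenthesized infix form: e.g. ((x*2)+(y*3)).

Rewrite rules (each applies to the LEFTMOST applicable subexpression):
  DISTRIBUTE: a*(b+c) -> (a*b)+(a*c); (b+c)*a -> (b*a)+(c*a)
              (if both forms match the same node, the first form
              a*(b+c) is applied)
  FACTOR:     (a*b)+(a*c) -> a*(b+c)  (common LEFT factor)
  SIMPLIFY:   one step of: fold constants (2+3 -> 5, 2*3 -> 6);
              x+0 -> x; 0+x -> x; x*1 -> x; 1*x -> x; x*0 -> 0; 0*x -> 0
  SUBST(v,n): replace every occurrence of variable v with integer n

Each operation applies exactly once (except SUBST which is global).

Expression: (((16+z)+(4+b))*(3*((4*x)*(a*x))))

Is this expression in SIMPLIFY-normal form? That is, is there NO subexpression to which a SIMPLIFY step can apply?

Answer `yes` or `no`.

Answer: yes

Derivation:
Expression: (((16+z)+(4+b))*(3*((4*x)*(a*x))))
Scanning for simplifiable subexpressions (pre-order)...
  at root: (((16+z)+(4+b))*(3*((4*x)*(a*x)))) (not simplifiable)
  at L: ((16+z)+(4+b)) (not simplifiable)
  at LL: (16+z) (not simplifiable)
  at LR: (4+b) (not simplifiable)
  at R: (3*((4*x)*(a*x))) (not simplifiable)
  at RR: ((4*x)*(a*x)) (not simplifiable)
  at RRL: (4*x) (not simplifiable)
  at RRR: (a*x) (not simplifiable)
Result: no simplifiable subexpression found -> normal form.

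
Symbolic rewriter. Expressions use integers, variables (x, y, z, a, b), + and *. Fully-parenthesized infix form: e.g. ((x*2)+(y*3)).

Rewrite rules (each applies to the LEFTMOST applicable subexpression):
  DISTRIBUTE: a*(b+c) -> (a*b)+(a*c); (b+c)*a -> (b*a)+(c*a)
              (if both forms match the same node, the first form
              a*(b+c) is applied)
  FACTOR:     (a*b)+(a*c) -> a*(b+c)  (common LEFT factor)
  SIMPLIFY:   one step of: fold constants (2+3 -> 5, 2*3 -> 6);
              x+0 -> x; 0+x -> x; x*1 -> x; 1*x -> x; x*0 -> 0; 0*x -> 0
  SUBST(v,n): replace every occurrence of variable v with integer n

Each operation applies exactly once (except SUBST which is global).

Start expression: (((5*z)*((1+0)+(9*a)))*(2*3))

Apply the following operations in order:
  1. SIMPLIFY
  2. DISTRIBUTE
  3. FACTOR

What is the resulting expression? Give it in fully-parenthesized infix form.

Start: (((5*z)*((1+0)+(9*a)))*(2*3))
Apply SIMPLIFY at LRL (target: (1+0)): (((5*z)*((1+0)+(9*a)))*(2*3)) -> (((5*z)*(1+(9*a)))*(2*3))
Apply DISTRIBUTE at L (target: ((5*z)*(1+(9*a)))): (((5*z)*(1+(9*a)))*(2*3)) -> ((((5*z)*1)+((5*z)*(9*a)))*(2*3))
Apply FACTOR at L (target: (((5*z)*1)+((5*z)*(9*a)))): ((((5*z)*1)+((5*z)*(9*a)))*(2*3)) -> (((5*z)*(1+(9*a)))*(2*3))

Answer: (((5*z)*(1+(9*a)))*(2*3))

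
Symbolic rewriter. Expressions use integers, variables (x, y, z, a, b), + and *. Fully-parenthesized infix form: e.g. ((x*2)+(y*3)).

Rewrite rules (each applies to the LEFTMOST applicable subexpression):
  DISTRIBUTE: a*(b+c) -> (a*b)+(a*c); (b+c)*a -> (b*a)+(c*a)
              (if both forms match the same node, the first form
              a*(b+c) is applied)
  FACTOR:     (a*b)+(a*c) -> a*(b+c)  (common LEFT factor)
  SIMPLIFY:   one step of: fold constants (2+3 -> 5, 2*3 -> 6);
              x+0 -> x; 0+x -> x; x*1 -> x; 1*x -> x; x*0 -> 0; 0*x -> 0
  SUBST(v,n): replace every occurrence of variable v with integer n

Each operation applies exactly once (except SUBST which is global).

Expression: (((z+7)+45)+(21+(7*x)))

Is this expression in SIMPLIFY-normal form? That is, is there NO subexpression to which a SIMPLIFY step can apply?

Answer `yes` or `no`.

Expression: (((z+7)+45)+(21+(7*x)))
Scanning for simplifiable subexpressions (pre-order)...
  at root: (((z+7)+45)+(21+(7*x))) (not simplifiable)
  at L: ((z+7)+45) (not simplifiable)
  at LL: (z+7) (not simplifiable)
  at R: (21+(7*x)) (not simplifiable)
  at RR: (7*x) (not simplifiable)
Result: no simplifiable subexpression found -> normal form.

Answer: yes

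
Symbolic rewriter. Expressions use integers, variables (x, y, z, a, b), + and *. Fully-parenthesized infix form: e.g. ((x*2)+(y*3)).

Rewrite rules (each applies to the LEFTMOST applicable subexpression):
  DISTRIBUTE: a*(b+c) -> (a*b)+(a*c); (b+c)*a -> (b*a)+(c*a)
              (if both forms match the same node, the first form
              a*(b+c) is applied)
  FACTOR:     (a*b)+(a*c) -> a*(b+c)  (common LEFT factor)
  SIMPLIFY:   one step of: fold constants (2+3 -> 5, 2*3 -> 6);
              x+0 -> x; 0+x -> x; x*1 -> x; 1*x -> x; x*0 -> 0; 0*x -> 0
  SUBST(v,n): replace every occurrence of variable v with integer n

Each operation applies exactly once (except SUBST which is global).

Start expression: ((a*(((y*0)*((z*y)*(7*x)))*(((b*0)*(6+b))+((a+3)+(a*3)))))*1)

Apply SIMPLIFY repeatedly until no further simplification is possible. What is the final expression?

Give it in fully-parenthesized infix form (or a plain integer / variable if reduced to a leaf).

Start: ((a*(((y*0)*((z*y)*(7*x)))*(((b*0)*(6+b))+((a+3)+(a*3)))))*1)
Step 1: at root: ((a*(((y*0)*((z*y)*(7*x)))*(((b*0)*(6+b))+((a+3)+(a*3)))))*1) -> (a*(((y*0)*((z*y)*(7*x)))*(((b*0)*(6+b))+((a+3)+(a*3))))); overall: ((a*(((y*0)*((z*y)*(7*x)))*(((b*0)*(6+b))+((a+3)+(a*3)))))*1) -> (a*(((y*0)*((z*y)*(7*x)))*(((b*0)*(6+b))+((a+3)+(a*3)))))
Step 2: at RLL: (y*0) -> 0; overall: (a*(((y*0)*((z*y)*(7*x)))*(((b*0)*(6+b))+((a+3)+(a*3))))) -> (a*((0*((z*y)*(7*x)))*(((b*0)*(6+b))+((a+3)+(a*3)))))
Step 3: at RL: (0*((z*y)*(7*x))) -> 0; overall: (a*((0*((z*y)*(7*x)))*(((b*0)*(6+b))+((a+3)+(a*3))))) -> (a*(0*(((b*0)*(6+b))+((a+3)+(a*3)))))
Step 4: at R: (0*(((b*0)*(6+b))+((a+3)+(a*3)))) -> 0; overall: (a*(0*(((b*0)*(6+b))+((a+3)+(a*3))))) -> (a*0)
Step 5: at root: (a*0) -> 0; overall: (a*0) -> 0
Fixed point: 0

Answer: 0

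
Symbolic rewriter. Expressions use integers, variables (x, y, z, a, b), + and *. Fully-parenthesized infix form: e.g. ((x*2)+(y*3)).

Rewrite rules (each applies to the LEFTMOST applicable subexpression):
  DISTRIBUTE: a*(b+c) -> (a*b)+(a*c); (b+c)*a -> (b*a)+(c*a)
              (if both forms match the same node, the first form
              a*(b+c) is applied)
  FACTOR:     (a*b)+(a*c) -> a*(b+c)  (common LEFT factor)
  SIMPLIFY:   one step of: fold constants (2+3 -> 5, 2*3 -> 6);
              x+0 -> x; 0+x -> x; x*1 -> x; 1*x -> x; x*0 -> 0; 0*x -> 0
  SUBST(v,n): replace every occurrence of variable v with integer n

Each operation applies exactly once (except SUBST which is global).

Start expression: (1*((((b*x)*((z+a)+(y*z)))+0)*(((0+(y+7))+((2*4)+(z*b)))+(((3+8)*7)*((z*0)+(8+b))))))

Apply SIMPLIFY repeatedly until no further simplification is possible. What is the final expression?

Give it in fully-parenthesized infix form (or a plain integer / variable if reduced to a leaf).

Start: (1*((((b*x)*((z+a)+(y*z)))+0)*(((0+(y+7))+((2*4)+(z*b)))+(((3+8)*7)*((z*0)+(8+b))))))
Step 1: at root: (1*((((b*x)*((z+a)+(y*z)))+0)*(((0+(y+7))+((2*4)+(z*b)))+(((3+8)*7)*((z*0)+(8+b)))))) -> ((((b*x)*((z+a)+(y*z)))+0)*(((0+(y+7))+((2*4)+(z*b)))+(((3+8)*7)*((z*0)+(8+b))))); overall: (1*((((b*x)*((z+a)+(y*z)))+0)*(((0+(y+7))+((2*4)+(z*b)))+(((3+8)*7)*((z*0)+(8+b)))))) -> ((((b*x)*((z+a)+(y*z)))+0)*(((0+(y+7))+((2*4)+(z*b)))+(((3+8)*7)*((z*0)+(8+b)))))
Step 2: at L: (((b*x)*((z+a)+(y*z)))+0) -> ((b*x)*((z+a)+(y*z))); overall: ((((b*x)*((z+a)+(y*z)))+0)*(((0+(y+7))+((2*4)+(z*b)))+(((3+8)*7)*((z*0)+(8+b))))) -> (((b*x)*((z+a)+(y*z)))*(((0+(y+7))+((2*4)+(z*b)))+(((3+8)*7)*((z*0)+(8+b)))))
Step 3: at RLL: (0+(y+7)) -> (y+7); overall: (((b*x)*((z+a)+(y*z)))*(((0+(y+7))+((2*4)+(z*b)))+(((3+8)*7)*((z*0)+(8+b))))) -> (((b*x)*((z+a)+(y*z)))*(((y+7)+((2*4)+(z*b)))+(((3+8)*7)*((z*0)+(8+b)))))
Step 4: at RLRL: (2*4) -> 8; overall: (((b*x)*((z+a)+(y*z)))*(((y+7)+((2*4)+(z*b)))+(((3+8)*7)*((z*0)+(8+b))))) -> (((b*x)*((z+a)+(y*z)))*(((y+7)+(8+(z*b)))+(((3+8)*7)*((z*0)+(8+b)))))
Step 5: at RRLL: (3+8) -> 11; overall: (((b*x)*((z+a)+(y*z)))*(((y+7)+(8+(z*b)))+(((3+8)*7)*((z*0)+(8+b))))) -> (((b*x)*((z+a)+(y*z)))*(((y+7)+(8+(z*b)))+((11*7)*((z*0)+(8+b)))))
Step 6: at RRL: (11*7) -> 77; overall: (((b*x)*((z+a)+(y*z)))*(((y+7)+(8+(z*b)))+((11*7)*((z*0)+(8+b))))) -> (((b*x)*((z+a)+(y*z)))*(((y+7)+(8+(z*b)))+(77*((z*0)+(8+b)))))
Step 7: at RRRL: (z*0) -> 0; overall: (((b*x)*((z+a)+(y*z)))*(((y+7)+(8+(z*b)))+(77*((z*0)+(8+b))))) -> (((b*x)*((z+a)+(y*z)))*(((y+7)+(8+(z*b)))+(77*(0+(8+b)))))
Step 8: at RRR: (0+(8+b)) -> (8+b); overall: (((b*x)*((z+a)+(y*z)))*(((y+7)+(8+(z*b)))+(77*(0+(8+b))))) -> (((b*x)*((z+a)+(y*z)))*(((y+7)+(8+(z*b)))+(77*(8+b))))
Fixed point: (((b*x)*((z+a)+(y*z)))*(((y+7)+(8+(z*b)))+(77*(8+b))))

Answer: (((b*x)*((z+a)+(y*z)))*(((y+7)+(8+(z*b)))+(77*(8+b))))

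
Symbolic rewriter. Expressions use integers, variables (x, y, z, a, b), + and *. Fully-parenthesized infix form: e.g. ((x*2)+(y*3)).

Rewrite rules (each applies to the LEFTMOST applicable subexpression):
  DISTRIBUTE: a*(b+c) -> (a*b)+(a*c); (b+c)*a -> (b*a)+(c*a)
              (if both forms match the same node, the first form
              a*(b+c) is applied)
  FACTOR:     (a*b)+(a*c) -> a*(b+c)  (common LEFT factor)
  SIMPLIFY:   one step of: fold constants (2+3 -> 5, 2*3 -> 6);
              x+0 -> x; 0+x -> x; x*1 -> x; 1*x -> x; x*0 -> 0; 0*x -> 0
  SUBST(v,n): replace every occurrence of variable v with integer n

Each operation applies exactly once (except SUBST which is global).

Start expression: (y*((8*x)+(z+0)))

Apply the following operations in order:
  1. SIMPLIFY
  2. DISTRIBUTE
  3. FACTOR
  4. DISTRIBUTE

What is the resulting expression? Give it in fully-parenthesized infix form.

Answer: ((y*(8*x))+(y*z))

Derivation:
Start: (y*((8*x)+(z+0)))
Apply SIMPLIFY at RR (target: (z+0)): (y*((8*x)+(z+0))) -> (y*((8*x)+z))
Apply DISTRIBUTE at root (target: (y*((8*x)+z))): (y*((8*x)+z)) -> ((y*(8*x))+(y*z))
Apply FACTOR at root (target: ((y*(8*x))+(y*z))): ((y*(8*x))+(y*z)) -> (y*((8*x)+z))
Apply DISTRIBUTE at root (target: (y*((8*x)+z))): (y*((8*x)+z)) -> ((y*(8*x))+(y*z))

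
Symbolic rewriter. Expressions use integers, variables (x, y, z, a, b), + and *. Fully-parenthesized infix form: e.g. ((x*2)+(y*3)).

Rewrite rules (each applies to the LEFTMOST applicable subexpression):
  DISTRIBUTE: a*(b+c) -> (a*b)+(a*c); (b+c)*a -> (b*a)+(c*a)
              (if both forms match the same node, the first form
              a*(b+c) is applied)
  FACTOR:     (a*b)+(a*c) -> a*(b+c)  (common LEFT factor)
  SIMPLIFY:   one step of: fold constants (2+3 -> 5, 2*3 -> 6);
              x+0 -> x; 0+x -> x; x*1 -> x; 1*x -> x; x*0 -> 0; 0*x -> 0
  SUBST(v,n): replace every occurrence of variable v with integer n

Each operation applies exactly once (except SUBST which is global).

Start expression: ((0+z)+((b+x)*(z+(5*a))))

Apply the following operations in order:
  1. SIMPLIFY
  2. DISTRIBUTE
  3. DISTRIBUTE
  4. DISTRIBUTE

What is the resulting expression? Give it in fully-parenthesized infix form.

Answer: (z+(((b*z)+(x*z))+((b*(5*a))+(x*(5*a)))))

Derivation:
Start: ((0+z)+((b+x)*(z+(5*a))))
Apply SIMPLIFY at L (target: (0+z)): ((0+z)+((b+x)*(z+(5*a)))) -> (z+((b+x)*(z+(5*a))))
Apply DISTRIBUTE at R (target: ((b+x)*(z+(5*a)))): (z+((b+x)*(z+(5*a)))) -> (z+(((b+x)*z)+((b+x)*(5*a))))
Apply DISTRIBUTE at RL (target: ((b+x)*z)): (z+(((b+x)*z)+((b+x)*(5*a)))) -> (z+(((b*z)+(x*z))+((b+x)*(5*a))))
Apply DISTRIBUTE at RR (target: ((b+x)*(5*a))): (z+(((b*z)+(x*z))+((b+x)*(5*a)))) -> (z+(((b*z)+(x*z))+((b*(5*a))+(x*(5*a)))))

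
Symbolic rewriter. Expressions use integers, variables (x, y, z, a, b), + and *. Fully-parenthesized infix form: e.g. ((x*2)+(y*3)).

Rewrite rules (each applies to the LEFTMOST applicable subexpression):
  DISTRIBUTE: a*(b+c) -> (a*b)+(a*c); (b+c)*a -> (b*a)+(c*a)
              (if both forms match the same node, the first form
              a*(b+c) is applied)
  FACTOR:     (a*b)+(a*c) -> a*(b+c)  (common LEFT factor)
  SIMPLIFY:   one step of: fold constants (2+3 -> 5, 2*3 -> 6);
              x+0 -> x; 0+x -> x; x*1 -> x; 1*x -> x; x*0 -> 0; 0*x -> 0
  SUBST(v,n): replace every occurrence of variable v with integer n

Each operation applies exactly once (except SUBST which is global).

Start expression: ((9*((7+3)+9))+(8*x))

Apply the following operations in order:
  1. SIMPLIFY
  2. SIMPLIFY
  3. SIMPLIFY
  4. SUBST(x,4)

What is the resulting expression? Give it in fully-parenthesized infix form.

Answer: (171+(8*4))

Derivation:
Start: ((9*((7+3)+9))+(8*x))
Apply SIMPLIFY at LRL (target: (7+3)): ((9*((7+3)+9))+(8*x)) -> ((9*(10+9))+(8*x))
Apply SIMPLIFY at LR (target: (10+9)): ((9*(10+9))+(8*x)) -> ((9*19)+(8*x))
Apply SIMPLIFY at L (target: (9*19)): ((9*19)+(8*x)) -> (171+(8*x))
Apply SUBST(x,4): (171+(8*x)) -> (171+(8*4))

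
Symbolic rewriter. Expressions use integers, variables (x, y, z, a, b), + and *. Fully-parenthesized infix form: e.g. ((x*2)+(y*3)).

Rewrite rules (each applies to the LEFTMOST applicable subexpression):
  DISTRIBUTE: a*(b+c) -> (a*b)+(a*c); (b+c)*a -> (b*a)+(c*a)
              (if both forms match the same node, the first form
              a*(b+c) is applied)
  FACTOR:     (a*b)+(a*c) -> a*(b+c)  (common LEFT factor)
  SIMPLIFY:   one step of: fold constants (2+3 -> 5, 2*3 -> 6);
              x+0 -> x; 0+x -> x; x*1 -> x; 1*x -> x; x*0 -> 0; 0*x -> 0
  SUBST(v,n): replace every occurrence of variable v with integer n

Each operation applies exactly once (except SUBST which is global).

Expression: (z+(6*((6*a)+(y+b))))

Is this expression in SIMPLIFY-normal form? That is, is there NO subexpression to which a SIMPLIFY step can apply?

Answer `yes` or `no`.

Expression: (z+(6*((6*a)+(y+b))))
Scanning for simplifiable subexpressions (pre-order)...
  at root: (z+(6*((6*a)+(y+b)))) (not simplifiable)
  at R: (6*((6*a)+(y+b))) (not simplifiable)
  at RR: ((6*a)+(y+b)) (not simplifiable)
  at RRL: (6*a) (not simplifiable)
  at RRR: (y+b) (not simplifiable)
Result: no simplifiable subexpression found -> normal form.

Answer: yes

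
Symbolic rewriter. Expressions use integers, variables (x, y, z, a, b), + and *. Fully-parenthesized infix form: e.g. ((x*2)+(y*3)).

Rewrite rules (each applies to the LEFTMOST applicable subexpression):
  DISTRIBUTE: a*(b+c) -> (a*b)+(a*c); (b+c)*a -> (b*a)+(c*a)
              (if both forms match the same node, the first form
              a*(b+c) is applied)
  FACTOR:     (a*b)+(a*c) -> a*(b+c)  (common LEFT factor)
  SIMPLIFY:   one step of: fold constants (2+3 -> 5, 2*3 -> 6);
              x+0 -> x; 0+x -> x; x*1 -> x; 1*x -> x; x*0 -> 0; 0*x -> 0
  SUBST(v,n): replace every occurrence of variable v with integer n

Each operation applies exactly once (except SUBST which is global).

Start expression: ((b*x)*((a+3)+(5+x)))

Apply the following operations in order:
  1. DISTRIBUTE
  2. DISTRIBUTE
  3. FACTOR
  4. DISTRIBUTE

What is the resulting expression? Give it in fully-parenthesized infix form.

Start: ((b*x)*((a+3)+(5+x)))
Apply DISTRIBUTE at root (target: ((b*x)*((a+3)+(5+x)))): ((b*x)*((a+3)+(5+x))) -> (((b*x)*(a+3))+((b*x)*(5+x)))
Apply DISTRIBUTE at L (target: ((b*x)*(a+3))): (((b*x)*(a+3))+((b*x)*(5+x))) -> ((((b*x)*a)+((b*x)*3))+((b*x)*(5+x)))
Apply FACTOR at L (target: (((b*x)*a)+((b*x)*3))): ((((b*x)*a)+((b*x)*3))+((b*x)*(5+x))) -> (((b*x)*(a+3))+((b*x)*(5+x)))
Apply DISTRIBUTE at L (target: ((b*x)*(a+3))): (((b*x)*(a+3))+((b*x)*(5+x))) -> ((((b*x)*a)+((b*x)*3))+((b*x)*(5+x)))

Answer: ((((b*x)*a)+((b*x)*3))+((b*x)*(5+x)))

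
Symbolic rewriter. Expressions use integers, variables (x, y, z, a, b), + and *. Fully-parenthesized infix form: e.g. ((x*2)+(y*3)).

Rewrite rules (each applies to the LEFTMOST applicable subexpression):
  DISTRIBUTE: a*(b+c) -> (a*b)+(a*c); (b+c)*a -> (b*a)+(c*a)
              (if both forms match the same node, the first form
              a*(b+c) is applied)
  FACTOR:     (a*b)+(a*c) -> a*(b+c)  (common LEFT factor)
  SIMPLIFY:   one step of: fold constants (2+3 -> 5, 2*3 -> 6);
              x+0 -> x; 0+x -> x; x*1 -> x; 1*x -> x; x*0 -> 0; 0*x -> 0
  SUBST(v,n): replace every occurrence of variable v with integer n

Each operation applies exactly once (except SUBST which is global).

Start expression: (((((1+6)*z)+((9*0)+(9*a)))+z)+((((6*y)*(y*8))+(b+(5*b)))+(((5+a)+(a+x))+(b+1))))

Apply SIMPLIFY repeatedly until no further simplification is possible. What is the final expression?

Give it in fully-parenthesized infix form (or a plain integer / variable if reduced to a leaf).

Start: (((((1+6)*z)+((9*0)+(9*a)))+z)+((((6*y)*(y*8))+(b+(5*b)))+(((5+a)+(a+x))+(b+1))))
Step 1: at LLLL: (1+6) -> 7; overall: (((((1+6)*z)+((9*0)+(9*a)))+z)+((((6*y)*(y*8))+(b+(5*b)))+(((5+a)+(a+x))+(b+1)))) -> ((((7*z)+((9*0)+(9*a)))+z)+((((6*y)*(y*8))+(b+(5*b)))+(((5+a)+(a+x))+(b+1))))
Step 2: at LLRL: (9*0) -> 0; overall: ((((7*z)+((9*0)+(9*a)))+z)+((((6*y)*(y*8))+(b+(5*b)))+(((5+a)+(a+x))+(b+1)))) -> ((((7*z)+(0+(9*a)))+z)+((((6*y)*(y*8))+(b+(5*b)))+(((5+a)+(a+x))+(b+1))))
Step 3: at LLR: (0+(9*a)) -> (9*a); overall: ((((7*z)+(0+(9*a)))+z)+((((6*y)*(y*8))+(b+(5*b)))+(((5+a)+(a+x))+(b+1)))) -> ((((7*z)+(9*a))+z)+((((6*y)*(y*8))+(b+(5*b)))+(((5+a)+(a+x))+(b+1))))
Fixed point: ((((7*z)+(9*a))+z)+((((6*y)*(y*8))+(b+(5*b)))+(((5+a)+(a+x))+(b+1))))

Answer: ((((7*z)+(9*a))+z)+((((6*y)*(y*8))+(b+(5*b)))+(((5+a)+(a+x))+(b+1))))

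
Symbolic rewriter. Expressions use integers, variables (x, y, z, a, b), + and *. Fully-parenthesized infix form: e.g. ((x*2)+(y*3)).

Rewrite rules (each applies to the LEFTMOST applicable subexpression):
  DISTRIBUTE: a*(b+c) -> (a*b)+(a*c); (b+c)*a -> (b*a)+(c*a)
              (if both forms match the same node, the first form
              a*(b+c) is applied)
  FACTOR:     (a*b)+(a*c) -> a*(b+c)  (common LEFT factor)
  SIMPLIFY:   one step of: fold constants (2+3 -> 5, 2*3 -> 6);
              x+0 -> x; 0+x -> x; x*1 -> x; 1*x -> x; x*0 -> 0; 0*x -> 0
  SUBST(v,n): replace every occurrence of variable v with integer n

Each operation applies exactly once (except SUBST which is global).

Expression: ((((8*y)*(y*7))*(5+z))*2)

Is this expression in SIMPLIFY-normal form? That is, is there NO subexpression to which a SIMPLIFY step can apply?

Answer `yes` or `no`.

Expression: ((((8*y)*(y*7))*(5+z))*2)
Scanning for simplifiable subexpressions (pre-order)...
  at root: ((((8*y)*(y*7))*(5+z))*2) (not simplifiable)
  at L: (((8*y)*(y*7))*(5+z)) (not simplifiable)
  at LL: ((8*y)*(y*7)) (not simplifiable)
  at LLL: (8*y) (not simplifiable)
  at LLR: (y*7) (not simplifiable)
  at LR: (5+z) (not simplifiable)
Result: no simplifiable subexpression found -> normal form.

Answer: yes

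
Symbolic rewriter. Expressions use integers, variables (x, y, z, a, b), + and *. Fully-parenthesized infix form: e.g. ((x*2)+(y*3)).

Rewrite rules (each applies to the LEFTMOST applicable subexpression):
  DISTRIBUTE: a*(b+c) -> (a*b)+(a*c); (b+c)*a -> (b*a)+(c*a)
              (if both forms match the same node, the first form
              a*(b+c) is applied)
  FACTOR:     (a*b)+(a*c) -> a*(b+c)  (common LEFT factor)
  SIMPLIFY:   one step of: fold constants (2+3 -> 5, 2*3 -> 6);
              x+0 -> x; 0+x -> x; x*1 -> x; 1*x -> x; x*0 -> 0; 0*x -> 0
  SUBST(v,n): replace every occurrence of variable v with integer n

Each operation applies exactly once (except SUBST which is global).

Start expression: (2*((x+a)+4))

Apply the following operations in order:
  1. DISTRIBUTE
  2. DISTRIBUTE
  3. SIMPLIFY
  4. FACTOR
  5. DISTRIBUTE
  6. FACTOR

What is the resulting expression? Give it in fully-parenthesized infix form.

Start: (2*((x+a)+4))
Apply DISTRIBUTE at root (target: (2*((x+a)+4))): (2*((x+a)+4)) -> ((2*(x+a))+(2*4))
Apply DISTRIBUTE at L (target: (2*(x+a))): ((2*(x+a))+(2*4)) -> (((2*x)+(2*a))+(2*4))
Apply SIMPLIFY at R (target: (2*4)): (((2*x)+(2*a))+(2*4)) -> (((2*x)+(2*a))+8)
Apply FACTOR at L (target: ((2*x)+(2*a))): (((2*x)+(2*a))+8) -> ((2*(x+a))+8)
Apply DISTRIBUTE at L (target: (2*(x+a))): ((2*(x+a))+8) -> (((2*x)+(2*a))+8)
Apply FACTOR at L (target: ((2*x)+(2*a))): (((2*x)+(2*a))+8) -> ((2*(x+a))+8)

Answer: ((2*(x+a))+8)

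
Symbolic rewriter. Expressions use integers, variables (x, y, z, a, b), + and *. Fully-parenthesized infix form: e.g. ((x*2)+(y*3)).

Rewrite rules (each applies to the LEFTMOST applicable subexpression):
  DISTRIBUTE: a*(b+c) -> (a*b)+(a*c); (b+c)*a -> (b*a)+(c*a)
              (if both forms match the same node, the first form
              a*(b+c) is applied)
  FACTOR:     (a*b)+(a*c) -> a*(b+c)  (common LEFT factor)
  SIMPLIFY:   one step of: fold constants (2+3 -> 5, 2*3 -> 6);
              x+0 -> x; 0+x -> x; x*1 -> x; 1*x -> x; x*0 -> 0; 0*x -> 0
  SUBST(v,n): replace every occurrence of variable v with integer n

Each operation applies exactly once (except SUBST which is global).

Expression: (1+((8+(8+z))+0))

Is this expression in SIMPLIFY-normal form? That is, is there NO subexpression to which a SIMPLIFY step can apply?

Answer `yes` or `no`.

Answer: no

Derivation:
Expression: (1+((8+(8+z))+0))
Scanning for simplifiable subexpressions (pre-order)...
  at root: (1+((8+(8+z))+0)) (not simplifiable)
  at R: ((8+(8+z))+0) (SIMPLIFIABLE)
  at RL: (8+(8+z)) (not simplifiable)
  at RLR: (8+z) (not simplifiable)
Found simplifiable subexpr at path R: ((8+(8+z))+0)
One SIMPLIFY step would give: (1+(8+(8+z)))
-> NOT in normal form.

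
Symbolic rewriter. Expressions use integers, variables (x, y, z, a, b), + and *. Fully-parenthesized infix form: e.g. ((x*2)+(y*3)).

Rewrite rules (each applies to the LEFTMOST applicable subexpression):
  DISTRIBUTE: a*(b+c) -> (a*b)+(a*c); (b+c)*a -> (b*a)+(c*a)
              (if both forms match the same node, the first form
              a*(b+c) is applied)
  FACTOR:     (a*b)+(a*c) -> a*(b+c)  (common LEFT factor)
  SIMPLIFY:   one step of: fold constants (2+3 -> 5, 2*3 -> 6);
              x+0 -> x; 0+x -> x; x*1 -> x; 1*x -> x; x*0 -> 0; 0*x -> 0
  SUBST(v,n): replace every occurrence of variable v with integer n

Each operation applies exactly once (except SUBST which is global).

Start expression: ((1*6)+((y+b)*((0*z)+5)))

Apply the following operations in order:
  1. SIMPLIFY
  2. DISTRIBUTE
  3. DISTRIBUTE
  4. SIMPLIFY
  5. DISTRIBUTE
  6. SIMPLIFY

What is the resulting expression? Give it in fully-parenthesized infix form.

Answer: (6+((0+(b*(0*z)))+((y*5)+(b*5))))

Derivation:
Start: ((1*6)+((y+b)*((0*z)+5)))
Apply SIMPLIFY at L (target: (1*6)): ((1*6)+((y+b)*((0*z)+5))) -> (6+((y+b)*((0*z)+5)))
Apply DISTRIBUTE at R (target: ((y+b)*((0*z)+5))): (6+((y+b)*((0*z)+5))) -> (6+(((y+b)*(0*z))+((y+b)*5)))
Apply DISTRIBUTE at RL (target: ((y+b)*(0*z))): (6+(((y+b)*(0*z))+((y+b)*5))) -> (6+(((y*(0*z))+(b*(0*z)))+((y+b)*5)))
Apply SIMPLIFY at RLLR (target: (0*z)): (6+(((y*(0*z))+(b*(0*z)))+((y+b)*5))) -> (6+(((y*0)+(b*(0*z)))+((y+b)*5)))
Apply DISTRIBUTE at RR (target: ((y+b)*5)): (6+(((y*0)+(b*(0*z)))+((y+b)*5))) -> (6+(((y*0)+(b*(0*z)))+((y*5)+(b*5))))
Apply SIMPLIFY at RLL (target: (y*0)): (6+(((y*0)+(b*(0*z)))+((y*5)+(b*5)))) -> (6+((0+(b*(0*z)))+((y*5)+(b*5))))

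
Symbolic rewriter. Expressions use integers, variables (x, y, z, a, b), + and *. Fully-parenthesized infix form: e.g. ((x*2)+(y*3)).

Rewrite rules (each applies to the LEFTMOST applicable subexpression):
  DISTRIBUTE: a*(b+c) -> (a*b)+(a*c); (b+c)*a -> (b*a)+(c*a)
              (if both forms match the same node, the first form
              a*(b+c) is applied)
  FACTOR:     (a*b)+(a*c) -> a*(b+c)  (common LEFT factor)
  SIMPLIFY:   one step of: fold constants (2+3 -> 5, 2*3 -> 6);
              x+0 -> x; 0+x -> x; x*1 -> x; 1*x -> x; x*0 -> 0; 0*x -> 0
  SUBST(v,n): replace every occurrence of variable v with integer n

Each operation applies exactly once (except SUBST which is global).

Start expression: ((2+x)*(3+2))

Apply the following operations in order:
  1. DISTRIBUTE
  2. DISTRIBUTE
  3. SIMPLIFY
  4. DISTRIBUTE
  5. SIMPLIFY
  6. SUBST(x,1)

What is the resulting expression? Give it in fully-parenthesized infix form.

Start: ((2+x)*(3+2))
Apply DISTRIBUTE at root (target: ((2+x)*(3+2))): ((2+x)*(3+2)) -> (((2+x)*3)+((2+x)*2))
Apply DISTRIBUTE at L (target: ((2+x)*3)): (((2+x)*3)+((2+x)*2)) -> (((2*3)+(x*3))+((2+x)*2))
Apply SIMPLIFY at LL (target: (2*3)): (((2*3)+(x*3))+((2+x)*2)) -> ((6+(x*3))+((2+x)*2))
Apply DISTRIBUTE at R (target: ((2+x)*2)): ((6+(x*3))+((2+x)*2)) -> ((6+(x*3))+((2*2)+(x*2)))
Apply SIMPLIFY at RL (target: (2*2)): ((6+(x*3))+((2*2)+(x*2))) -> ((6+(x*3))+(4+(x*2)))
Apply SUBST(x,1): ((6+(x*3))+(4+(x*2))) -> ((6+(1*3))+(4+(1*2)))

Answer: ((6+(1*3))+(4+(1*2)))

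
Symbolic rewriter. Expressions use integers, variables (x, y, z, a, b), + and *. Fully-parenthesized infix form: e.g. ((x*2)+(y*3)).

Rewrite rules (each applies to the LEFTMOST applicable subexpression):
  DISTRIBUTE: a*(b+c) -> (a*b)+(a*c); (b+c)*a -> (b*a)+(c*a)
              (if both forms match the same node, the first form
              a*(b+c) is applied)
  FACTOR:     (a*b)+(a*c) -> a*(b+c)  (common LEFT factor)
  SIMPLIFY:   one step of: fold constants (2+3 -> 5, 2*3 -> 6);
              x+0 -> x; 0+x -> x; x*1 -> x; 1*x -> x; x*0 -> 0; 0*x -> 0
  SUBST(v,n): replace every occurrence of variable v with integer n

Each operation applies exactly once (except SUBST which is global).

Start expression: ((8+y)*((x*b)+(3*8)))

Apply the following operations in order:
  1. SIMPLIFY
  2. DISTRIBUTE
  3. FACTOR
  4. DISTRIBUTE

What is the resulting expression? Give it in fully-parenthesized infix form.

Start: ((8+y)*((x*b)+(3*8)))
Apply SIMPLIFY at RR (target: (3*8)): ((8+y)*((x*b)+(3*8))) -> ((8+y)*((x*b)+24))
Apply DISTRIBUTE at root (target: ((8+y)*((x*b)+24))): ((8+y)*((x*b)+24)) -> (((8+y)*(x*b))+((8+y)*24))
Apply FACTOR at root (target: (((8+y)*(x*b))+((8+y)*24))): (((8+y)*(x*b))+((8+y)*24)) -> ((8+y)*((x*b)+24))
Apply DISTRIBUTE at root (target: ((8+y)*((x*b)+24))): ((8+y)*((x*b)+24)) -> (((8+y)*(x*b))+((8+y)*24))

Answer: (((8+y)*(x*b))+((8+y)*24))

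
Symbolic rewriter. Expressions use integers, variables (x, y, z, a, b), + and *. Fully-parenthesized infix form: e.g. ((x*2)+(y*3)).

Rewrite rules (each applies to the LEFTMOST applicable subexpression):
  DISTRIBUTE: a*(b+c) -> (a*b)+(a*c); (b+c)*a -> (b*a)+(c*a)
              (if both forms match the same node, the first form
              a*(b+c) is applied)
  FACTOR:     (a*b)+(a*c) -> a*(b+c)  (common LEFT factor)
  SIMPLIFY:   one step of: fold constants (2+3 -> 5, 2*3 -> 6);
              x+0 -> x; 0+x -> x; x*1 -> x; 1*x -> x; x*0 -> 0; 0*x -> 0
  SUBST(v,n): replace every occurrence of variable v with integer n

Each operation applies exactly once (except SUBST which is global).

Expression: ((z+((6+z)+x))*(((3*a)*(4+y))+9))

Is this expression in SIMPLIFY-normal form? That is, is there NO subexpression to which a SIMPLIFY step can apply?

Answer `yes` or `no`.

Answer: yes

Derivation:
Expression: ((z+((6+z)+x))*(((3*a)*(4+y))+9))
Scanning for simplifiable subexpressions (pre-order)...
  at root: ((z+((6+z)+x))*(((3*a)*(4+y))+9)) (not simplifiable)
  at L: (z+((6+z)+x)) (not simplifiable)
  at LR: ((6+z)+x) (not simplifiable)
  at LRL: (6+z) (not simplifiable)
  at R: (((3*a)*(4+y))+9) (not simplifiable)
  at RL: ((3*a)*(4+y)) (not simplifiable)
  at RLL: (3*a) (not simplifiable)
  at RLR: (4+y) (not simplifiable)
Result: no simplifiable subexpression found -> normal form.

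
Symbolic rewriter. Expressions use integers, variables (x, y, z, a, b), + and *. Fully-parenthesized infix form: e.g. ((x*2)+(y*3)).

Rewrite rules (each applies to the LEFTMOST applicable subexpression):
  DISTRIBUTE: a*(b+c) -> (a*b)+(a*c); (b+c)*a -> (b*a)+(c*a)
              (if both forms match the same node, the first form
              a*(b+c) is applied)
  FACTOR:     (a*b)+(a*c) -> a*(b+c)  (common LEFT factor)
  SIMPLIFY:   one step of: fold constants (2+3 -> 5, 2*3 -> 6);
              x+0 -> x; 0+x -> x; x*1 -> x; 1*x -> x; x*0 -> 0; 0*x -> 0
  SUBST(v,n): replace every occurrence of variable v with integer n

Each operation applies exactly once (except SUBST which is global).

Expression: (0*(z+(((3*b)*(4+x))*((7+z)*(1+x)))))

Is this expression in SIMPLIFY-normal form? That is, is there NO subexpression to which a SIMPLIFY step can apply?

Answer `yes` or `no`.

Answer: no

Derivation:
Expression: (0*(z+(((3*b)*(4+x))*((7+z)*(1+x)))))
Scanning for simplifiable subexpressions (pre-order)...
  at root: (0*(z+(((3*b)*(4+x))*((7+z)*(1+x))))) (SIMPLIFIABLE)
  at R: (z+(((3*b)*(4+x))*((7+z)*(1+x)))) (not simplifiable)
  at RR: (((3*b)*(4+x))*((7+z)*(1+x))) (not simplifiable)
  at RRL: ((3*b)*(4+x)) (not simplifiable)
  at RRLL: (3*b) (not simplifiable)
  at RRLR: (4+x) (not simplifiable)
  at RRR: ((7+z)*(1+x)) (not simplifiable)
  at RRRL: (7+z) (not simplifiable)
  at RRRR: (1+x) (not simplifiable)
Found simplifiable subexpr at path root: (0*(z+(((3*b)*(4+x))*((7+z)*(1+x)))))
One SIMPLIFY step would give: 0
-> NOT in normal form.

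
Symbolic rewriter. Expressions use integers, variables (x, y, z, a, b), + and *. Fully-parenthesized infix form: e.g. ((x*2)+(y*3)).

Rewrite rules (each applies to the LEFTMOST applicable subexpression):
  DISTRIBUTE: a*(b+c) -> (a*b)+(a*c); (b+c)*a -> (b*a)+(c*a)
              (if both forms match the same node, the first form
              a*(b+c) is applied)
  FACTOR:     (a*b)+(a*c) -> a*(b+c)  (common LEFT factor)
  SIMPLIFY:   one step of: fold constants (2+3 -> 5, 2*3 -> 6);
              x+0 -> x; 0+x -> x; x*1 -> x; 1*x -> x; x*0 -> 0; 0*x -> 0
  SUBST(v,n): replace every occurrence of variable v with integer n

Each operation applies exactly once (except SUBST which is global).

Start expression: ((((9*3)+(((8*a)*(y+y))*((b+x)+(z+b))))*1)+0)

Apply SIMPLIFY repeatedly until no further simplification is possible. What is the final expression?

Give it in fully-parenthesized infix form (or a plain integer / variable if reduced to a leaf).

Answer: (27+(((8*a)*(y+y))*((b+x)+(z+b))))

Derivation:
Start: ((((9*3)+(((8*a)*(y+y))*((b+x)+(z+b))))*1)+0)
Step 1: at root: ((((9*3)+(((8*a)*(y+y))*((b+x)+(z+b))))*1)+0) -> (((9*3)+(((8*a)*(y+y))*((b+x)+(z+b))))*1); overall: ((((9*3)+(((8*a)*(y+y))*((b+x)+(z+b))))*1)+0) -> (((9*3)+(((8*a)*(y+y))*((b+x)+(z+b))))*1)
Step 2: at root: (((9*3)+(((8*a)*(y+y))*((b+x)+(z+b))))*1) -> ((9*3)+(((8*a)*(y+y))*((b+x)+(z+b)))); overall: (((9*3)+(((8*a)*(y+y))*((b+x)+(z+b))))*1) -> ((9*3)+(((8*a)*(y+y))*((b+x)+(z+b))))
Step 3: at L: (9*3) -> 27; overall: ((9*3)+(((8*a)*(y+y))*((b+x)+(z+b)))) -> (27+(((8*a)*(y+y))*((b+x)+(z+b))))
Fixed point: (27+(((8*a)*(y+y))*((b+x)+(z+b))))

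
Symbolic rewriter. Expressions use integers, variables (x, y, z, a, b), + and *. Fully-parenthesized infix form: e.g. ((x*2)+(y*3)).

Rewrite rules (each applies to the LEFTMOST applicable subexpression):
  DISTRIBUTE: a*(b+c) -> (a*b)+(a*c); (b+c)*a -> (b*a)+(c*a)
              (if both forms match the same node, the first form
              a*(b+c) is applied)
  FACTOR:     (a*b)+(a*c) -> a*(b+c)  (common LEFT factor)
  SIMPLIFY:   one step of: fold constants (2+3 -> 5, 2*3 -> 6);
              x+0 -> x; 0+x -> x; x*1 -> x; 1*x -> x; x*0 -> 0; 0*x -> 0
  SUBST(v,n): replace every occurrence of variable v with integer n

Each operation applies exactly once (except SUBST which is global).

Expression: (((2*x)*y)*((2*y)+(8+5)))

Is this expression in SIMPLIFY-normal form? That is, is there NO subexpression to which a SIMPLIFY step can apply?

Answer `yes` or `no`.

Expression: (((2*x)*y)*((2*y)+(8+5)))
Scanning for simplifiable subexpressions (pre-order)...
  at root: (((2*x)*y)*((2*y)+(8+5))) (not simplifiable)
  at L: ((2*x)*y) (not simplifiable)
  at LL: (2*x) (not simplifiable)
  at R: ((2*y)+(8+5)) (not simplifiable)
  at RL: (2*y) (not simplifiable)
  at RR: (8+5) (SIMPLIFIABLE)
Found simplifiable subexpr at path RR: (8+5)
One SIMPLIFY step would give: (((2*x)*y)*((2*y)+13))
-> NOT in normal form.

Answer: no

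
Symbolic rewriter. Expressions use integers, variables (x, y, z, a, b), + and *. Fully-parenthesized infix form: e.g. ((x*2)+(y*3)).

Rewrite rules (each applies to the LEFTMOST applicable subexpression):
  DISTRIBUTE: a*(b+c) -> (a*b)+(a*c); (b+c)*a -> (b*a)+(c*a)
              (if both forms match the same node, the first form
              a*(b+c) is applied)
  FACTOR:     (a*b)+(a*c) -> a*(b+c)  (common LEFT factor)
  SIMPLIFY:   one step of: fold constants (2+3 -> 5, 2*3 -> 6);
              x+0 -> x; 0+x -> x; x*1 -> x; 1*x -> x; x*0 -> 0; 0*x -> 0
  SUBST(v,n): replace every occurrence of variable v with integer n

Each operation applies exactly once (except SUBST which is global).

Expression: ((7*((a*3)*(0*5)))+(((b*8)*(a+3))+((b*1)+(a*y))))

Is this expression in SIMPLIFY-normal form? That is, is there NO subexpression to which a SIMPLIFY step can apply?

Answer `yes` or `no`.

Expression: ((7*((a*3)*(0*5)))+(((b*8)*(a+3))+((b*1)+(a*y))))
Scanning for simplifiable subexpressions (pre-order)...
  at root: ((7*((a*3)*(0*5)))+(((b*8)*(a+3))+((b*1)+(a*y)))) (not simplifiable)
  at L: (7*((a*3)*(0*5))) (not simplifiable)
  at LR: ((a*3)*(0*5)) (not simplifiable)
  at LRL: (a*3) (not simplifiable)
  at LRR: (0*5) (SIMPLIFIABLE)
  at R: (((b*8)*(a+3))+((b*1)+(a*y))) (not simplifiable)
  at RL: ((b*8)*(a+3)) (not simplifiable)
  at RLL: (b*8) (not simplifiable)
  at RLR: (a+3) (not simplifiable)
  at RR: ((b*1)+(a*y)) (not simplifiable)
  at RRL: (b*1) (SIMPLIFIABLE)
  at RRR: (a*y) (not simplifiable)
Found simplifiable subexpr at path LRR: (0*5)
One SIMPLIFY step would give: ((7*((a*3)*0))+(((b*8)*(a+3))+((b*1)+(a*y))))
-> NOT in normal form.

Answer: no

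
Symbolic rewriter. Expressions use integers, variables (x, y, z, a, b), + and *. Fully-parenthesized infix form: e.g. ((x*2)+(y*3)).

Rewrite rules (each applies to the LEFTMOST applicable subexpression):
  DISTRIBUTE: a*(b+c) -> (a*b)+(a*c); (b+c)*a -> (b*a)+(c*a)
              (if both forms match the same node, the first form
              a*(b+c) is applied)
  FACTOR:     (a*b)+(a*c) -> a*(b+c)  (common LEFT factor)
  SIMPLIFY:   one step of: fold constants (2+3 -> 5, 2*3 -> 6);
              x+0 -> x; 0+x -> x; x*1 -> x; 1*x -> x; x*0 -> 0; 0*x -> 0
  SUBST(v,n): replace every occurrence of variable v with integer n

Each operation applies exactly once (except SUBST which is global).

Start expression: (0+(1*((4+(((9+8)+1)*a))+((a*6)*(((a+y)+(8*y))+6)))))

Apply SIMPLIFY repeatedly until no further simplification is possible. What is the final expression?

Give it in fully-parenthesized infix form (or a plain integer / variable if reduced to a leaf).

Start: (0+(1*((4+(((9+8)+1)*a))+((a*6)*(((a+y)+(8*y))+6)))))
Step 1: at root: (0+(1*((4+(((9+8)+1)*a))+((a*6)*(((a+y)+(8*y))+6))))) -> (1*((4+(((9+8)+1)*a))+((a*6)*(((a+y)+(8*y))+6)))); overall: (0+(1*((4+(((9+8)+1)*a))+((a*6)*(((a+y)+(8*y))+6))))) -> (1*((4+(((9+8)+1)*a))+((a*6)*(((a+y)+(8*y))+6))))
Step 2: at root: (1*((4+(((9+8)+1)*a))+((a*6)*(((a+y)+(8*y))+6)))) -> ((4+(((9+8)+1)*a))+((a*6)*(((a+y)+(8*y))+6))); overall: (1*((4+(((9+8)+1)*a))+((a*6)*(((a+y)+(8*y))+6)))) -> ((4+(((9+8)+1)*a))+((a*6)*(((a+y)+(8*y))+6)))
Step 3: at LRLL: (9+8) -> 17; overall: ((4+(((9+8)+1)*a))+((a*6)*(((a+y)+(8*y))+6))) -> ((4+((17+1)*a))+((a*6)*(((a+y)+(8*y))+6)))
Step 4: at LRL: (17+1) -> 18; overall: ((4+((17+1)*a))+((a*6)*(((a+y)+(8*y))+6))) -> ((4+(18*a))+((a*6)*(((a+y)+(8*y))+6)))
Fixed point: ((4+(18*a))+((a*6)*(((a+y)+(8*y))+6)))

Answer: ((4+(18*a))+((a*6)*(((a+y)+(8*y))+6)))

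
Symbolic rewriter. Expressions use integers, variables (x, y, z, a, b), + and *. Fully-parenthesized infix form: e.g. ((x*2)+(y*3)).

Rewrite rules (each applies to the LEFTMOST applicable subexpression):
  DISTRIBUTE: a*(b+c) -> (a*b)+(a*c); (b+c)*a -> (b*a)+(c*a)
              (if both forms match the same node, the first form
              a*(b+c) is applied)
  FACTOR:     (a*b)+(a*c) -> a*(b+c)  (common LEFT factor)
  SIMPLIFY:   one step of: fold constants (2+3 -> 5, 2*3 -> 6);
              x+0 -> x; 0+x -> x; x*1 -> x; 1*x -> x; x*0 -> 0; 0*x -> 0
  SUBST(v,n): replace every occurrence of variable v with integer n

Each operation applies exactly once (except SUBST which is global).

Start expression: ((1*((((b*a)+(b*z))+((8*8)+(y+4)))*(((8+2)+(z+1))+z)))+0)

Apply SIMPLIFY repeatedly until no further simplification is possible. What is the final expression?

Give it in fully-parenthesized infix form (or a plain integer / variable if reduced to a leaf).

Start: ((1*((((b*a)+(b*z))+((8*8)+(y+4)))*(((8+2)+(z+1))+z)))+0)
Step 1: at root: ((1*((((b*a)+(b*z))+((8*8)+(y+4)))*(((8+2)+(z+1))+z)))+0) -> (1*((((b*a)+(b*z))+((8*8)+(y+4)))*(((8+2)+(z+1))+z))); overall: ((1*((((b*a)+(b*z))+((8*8)+(y+4)))*(((8+2)+(z+1))+z)))+0) -> (1*((((b*a)+(b*z))+((8*8)+(y+4)))*(((8+2)+(z+1))+z)))
Step 2: at root: (1*((((b*a)+(b*z))+((8*8)+(y+4)))*(((8+2)+(z+1))+z))) -> ((((b*a)+(b*z))+((8*8)+(y+4)))*(((8+2)+(z+1))+z)); overall: (1*((((b*a)+(b*z))+((8*8)+(y+4)))*(((8+2)+(z+1))+z))) -> ((((b*a)+(b*z))+((8*8)+(y+4)))*(((8+2)+(z+1))+z))
Step 3: at LRL: (8*8) -> 64; overall: ((((b*a)+(b*z))+((8*8)+(y+4)))*(((8+2)+(z+1))+z)) -> ((((b*a)+(b*z))+(64+(y+4)))*(((8+2)+(z+1))+z))
Step 4: at RLL: (8+2) -> 10; overall: ((((b*a)+(b*z))+(64+(y+4)))*(((8+2)+(z+1))+z)) -> ((((b*a)+(b*z))+(64+(y+4)))*((10+(z+1))+z))
Fixed point: ((((b*a)+(b*z))+(64+(y+4)))*((10+(z+1))+z))

Answer: ((((b*a)+(b*z))+(64+(y+4)))*((10+(z+1))+z))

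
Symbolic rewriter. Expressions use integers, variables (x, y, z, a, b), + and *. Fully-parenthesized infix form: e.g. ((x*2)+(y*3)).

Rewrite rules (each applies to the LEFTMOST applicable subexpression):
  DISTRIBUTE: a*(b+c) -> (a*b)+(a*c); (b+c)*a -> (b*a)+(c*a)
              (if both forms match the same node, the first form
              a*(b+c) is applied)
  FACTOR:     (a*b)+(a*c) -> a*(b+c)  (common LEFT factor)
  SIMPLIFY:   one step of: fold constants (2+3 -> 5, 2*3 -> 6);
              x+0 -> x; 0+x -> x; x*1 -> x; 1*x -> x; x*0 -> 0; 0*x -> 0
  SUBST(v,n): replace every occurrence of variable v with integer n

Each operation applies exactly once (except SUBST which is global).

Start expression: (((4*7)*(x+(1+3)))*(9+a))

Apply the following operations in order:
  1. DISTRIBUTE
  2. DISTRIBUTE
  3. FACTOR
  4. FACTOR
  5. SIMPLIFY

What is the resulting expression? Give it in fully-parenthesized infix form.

Start: (((4*7)*(x+(1+3)))*(9+a))
Apply DISTRIBUTE at root (target: (((4*7)*(x+(1+3)))*(9+a))): (((4*7)*(x+(1+3)))*(9+a)) -> ((((4*7)*(x+(1+3)))*9)+(((4*7)*(x+(1+3)))*a))
Apply DISTRIBUTE at LL (target: ((4*7)*(x+(1+3)))): ((((4*7)*(x+(1+3)))*9)+(((4*7)*(x+(1+3)))*a)) -> (((((4*7)*x)+((4*7)*(1+3)))*9)+(((4*7)*(x+(1+3)))*a))
Apply FACTOR at LL (target: (((4*7)*x)+((4*7)*(1+3)))): (((((4*7)*x)+((4*7)*(1+3)))*9)+(((4*7)*(x+(1+3)))*a)) -> ((((4*7)*(x+(1+3)))*9)+(((4*7)*(x+(1+3)))*a))
Apply FACTOR at root (target: ((((4*7)*(x+(1+3)))*9)+(((4*7)*(x+(1+3)))*a))): ((((4*7)*(x+(1+3)))*9)+(((4*7)*(x+(1+3)))*a)) -> (((4*7)*(x+(1+3)))*(9+a))
Apply SIMPLIFY at LL (target: (4*7)): (((4*7)*(x+(1+3)))*(9+a)) -> ((28*(x+(1+3)))*(9+a))

Answer: ((28*(x+(1+3)))*(9+a))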